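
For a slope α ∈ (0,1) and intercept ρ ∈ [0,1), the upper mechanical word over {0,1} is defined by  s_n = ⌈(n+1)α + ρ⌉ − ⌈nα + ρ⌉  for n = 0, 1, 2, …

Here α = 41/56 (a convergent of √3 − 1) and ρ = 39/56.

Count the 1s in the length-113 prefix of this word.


83

#1s = Σ_{n=0}^{112} s_n = Σ_{n=0}^{112} (⌈(n+1)α+ρ⌉ − ⌈nα+ρ⌉)
the sum telescopes: every ⌈nα+ρ⌉ with 0 < n < 113 appears once with + and once with −, leaving ⌈113α+ρ⌉ − ⌈0·α+ρ⌉
113α + ρ = (113·41 + 39) / 56 = 4672/56
ρ = 39/56
⌈4672/56⌉ = 84,  ⌈39/56⌉ = 1
#1s = 84 − 1 = 83


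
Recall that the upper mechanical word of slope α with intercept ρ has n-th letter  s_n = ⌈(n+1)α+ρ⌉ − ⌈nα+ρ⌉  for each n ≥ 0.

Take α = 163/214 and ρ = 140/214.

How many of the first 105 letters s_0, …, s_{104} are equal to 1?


80

#1s = Σ_{n=0}^{104} s_n = Σ_{n=0}^{104} (⌈(n+1)α+ρ⌉ − ⌈nα+ρ⌉)
the sum telescopes: every ⌈nα+ρ⌉ with 0 < n < 105 appears once with + and once with −, leaving ⌈105α+ρ⌉ − ⌈0·α+ρ⌉
105α + ρ = (105·163 + 140) / 214 = 17255/214
ρ = 140/214
⌈17255/214⌉ = 81,  ⌈140/214⌉ = 1
#1s = 81 − 1 = 80


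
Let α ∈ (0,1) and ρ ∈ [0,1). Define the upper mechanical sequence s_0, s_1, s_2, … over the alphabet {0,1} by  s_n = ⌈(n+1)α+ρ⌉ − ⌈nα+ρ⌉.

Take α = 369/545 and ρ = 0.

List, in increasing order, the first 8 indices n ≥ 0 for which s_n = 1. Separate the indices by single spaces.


n=0: ⌈369/545⌉−⌈0/545⌉ = 1−0 = 1  ← one
n=1: ⌈738/545⌉−⌈369/545⌉ = 2−1 = 1  ← one
n=2: ⌈1107/545⌉−⌈738/545⌉ = 3−2 = 1  ← one
n=3: ⌈1476/545⌉−⌈1107/545⌉ = 3−3 = 0
n=4: ⌈1845/545⌉−⌈1476/545⌉ = 4−3 = 1  ← one
n=5: ⌈2214/545⌉−⌈1845/545⌉ = 5−4 = 1  ← one
n=6: ⌈2583/545⌉−⌈2214/545⌉ = 5−5 = 0
n=7: ⌈2952/545⌉−⌈2583/545⌉ = 6−5 = 1  ← one
n=8: ⌈3321/545⌉−⌈2952/545⌉ = 7−6 = 1  ← one
n=9: ⌈3690/545⌉−⌈3321/545⌉ = 7−7 = 0
n=10: ⌈4059/545⌉−⌈3690/545⌉ = 8−7 = 1  ← one
positions of the first 8 ones: 0 1 2 4 5 7 8 10

0 1 2 4 5 7 8 10


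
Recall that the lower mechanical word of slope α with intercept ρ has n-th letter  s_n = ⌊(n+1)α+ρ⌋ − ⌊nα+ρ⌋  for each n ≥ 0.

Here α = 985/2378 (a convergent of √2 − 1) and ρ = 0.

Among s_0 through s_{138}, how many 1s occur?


57

#1s = Σ_{n=0}^{138} s_n = Σ_{n=0}^{138} (⌊(n+1)α+ρ⌋ − ⌊nα+ρ⌋)
the sum telescopes: every ⌊nα+ρ⌋ with 0 < n < 139 appears once with + and once with −, leaving ⌊139α+ρ⌋ − ⌊0·α+ρ⌋
139α + ρ = (139·985) / 2378 = 136915/2378
ρ = 0/2378
⌊136915/2378⌋ = 57,  ⌊0/2378⌋ = 0
#1s = 57 − 0 = 57


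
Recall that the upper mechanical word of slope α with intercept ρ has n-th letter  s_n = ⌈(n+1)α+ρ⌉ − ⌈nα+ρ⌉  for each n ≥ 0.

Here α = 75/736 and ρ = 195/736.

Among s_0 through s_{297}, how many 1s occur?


30

#1s = Σ_{n=0}^{297} s_n = Σ_{n=0}^{297} (⌈(n+1)α+ρ⌉ − ⌈nα+ρ⌉)
the sum telescopes: every ⌈nα+ρ⌉ with 0 < n < 298 appears once with + and once with −, leaving ⌈298α+ρ⌉ − ⌈0·α+ρ⌉
298α + ρ = (298·75 + 195) / 736 = 22545/736
ρ = 195/736
⌈22545/736⌉ = 31,  ⌈195/736⌉ = 1
#1s = 31 − 1 = 30


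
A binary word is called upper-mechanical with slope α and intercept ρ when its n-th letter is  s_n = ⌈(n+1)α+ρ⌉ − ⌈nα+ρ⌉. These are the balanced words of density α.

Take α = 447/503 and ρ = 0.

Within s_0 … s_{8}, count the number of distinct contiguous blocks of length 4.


t_n = ⌈(n·447)/503⌉ for n = 0 … 9:
  n=0…9: ⌈0/503⌉=0 ⌈447/503⌉=1 ⌈894/503⌉=2 ⌈1341/503⌉=3 ⌈1788/503⌉=4 ⌈2235/503⌉=5 ⌈2682/503⌉=6 ⌈3129/503⌉=7 ⌈3576/503⌉=8 ⌈4023/503⌉=8
s_n = t_(n+1) − t_n for n = 0 … 8 gives
prefix = 111111110
slide a length-4 window over [0..3] … [5..8] (6 windows); first occurrence of each distinct factor:
  [  0..  3] 1111
  [  5..  8] 1110
  (the other 4 windows repeat one of these)
distinct factors: {1110, 1111}
count = 2  (Sturmian bound for length 4 is 5)

2


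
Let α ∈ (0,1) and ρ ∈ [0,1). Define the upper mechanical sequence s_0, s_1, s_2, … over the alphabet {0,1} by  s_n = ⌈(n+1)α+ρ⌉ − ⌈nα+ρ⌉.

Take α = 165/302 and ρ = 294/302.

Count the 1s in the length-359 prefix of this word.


197

#1s = Σ_{n=0}^{358} s_n = Σ_{n=0}^{358} (⌈(n+1)α+ρ⌉ − ⌈nα+ρ⌉)
the sum telescopes: every ⌈nα+ρ⌉ with 0 < n < 359 appears once with + and once with −, leaving ⌈359α+ρ⌉ − ⌈0·α+ρ⌉
359α + ρ = (359·165 + 294) / 302 = 59529/302
ρ = 294/302
⌈59529/302⌉ = 198,  ⌈294/302⌉ = 1
#1s = 198 − 1 = 197


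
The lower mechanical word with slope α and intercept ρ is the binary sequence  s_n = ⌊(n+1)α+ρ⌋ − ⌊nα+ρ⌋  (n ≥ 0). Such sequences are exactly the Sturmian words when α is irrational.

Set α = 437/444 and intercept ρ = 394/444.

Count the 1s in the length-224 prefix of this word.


221

#1s = Σ_{n=0}^{223} s_n = Σ_{n=0}^{223} (⌊(n+1)α+ρ⌋ − ⌊nα+ρ⌋)
the sum telescopes: every ⌊nα+ρ⌋ with 0 < n < 224 appears once with + and once with −, leaving ⌊224α+ρ⌋ − ⌊0·α+ρ⌋
224α + ρ = (224·437 + 394) / 444 = 98282/444
ρ = 394/444
⌊98282/444⌋ = 221,  ⌊394/444⌋ = 0
#1s = 221 − 0 = 221


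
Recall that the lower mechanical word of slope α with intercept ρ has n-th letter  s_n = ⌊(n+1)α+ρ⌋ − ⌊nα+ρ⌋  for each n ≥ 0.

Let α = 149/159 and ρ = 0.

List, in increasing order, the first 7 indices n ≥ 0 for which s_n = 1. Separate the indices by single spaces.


1 2 3 4 5 6 7

n=0: ⌊149/159⌋−⌊0/159⌋ = 0−0 = 0
n=1: ⌊298/159⌋−⌊149/159⌋ = 1−0 = 1  ← one
n=2: ⌊447/159⌋−⌊298/159⌋ = 2−1 = 1  ← one
n=3: ⌊596/159⌋−⌊447/159⌋ = 3−2 = 1  ← one
n=4: ⌊745/159⌋−⌊596/159⌋ = 4−3 = 1  ← one
n=5: ⌊894/159⌋−⌊745/159⌋ = 5−4 = 1  ← one
n=6: ⌊1043/159⌋−⌊894/159⌋ = 6−5 = 1  ← one
n=7: ⌊1192/159⌋−⌊1043/159⌋ = 7−6 = 1  ← one
positions of the first 7 ones: 1 2 3 4 5 6 7


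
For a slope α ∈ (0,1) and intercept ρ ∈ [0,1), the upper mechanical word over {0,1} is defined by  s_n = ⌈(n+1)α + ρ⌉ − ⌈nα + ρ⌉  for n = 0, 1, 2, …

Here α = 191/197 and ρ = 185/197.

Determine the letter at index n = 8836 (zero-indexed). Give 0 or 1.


1

(n+1)α + ρ = (8837·191 + 185) / 197 = 1688052/197
nα + ρ     = (8836·191 + 185) / 197 = 1687861/197
⌈1688052/197⌉ = 8569,  ⌈1687861/197⌉ = 8568
s_{8836} = 8569 − 8568 = 1


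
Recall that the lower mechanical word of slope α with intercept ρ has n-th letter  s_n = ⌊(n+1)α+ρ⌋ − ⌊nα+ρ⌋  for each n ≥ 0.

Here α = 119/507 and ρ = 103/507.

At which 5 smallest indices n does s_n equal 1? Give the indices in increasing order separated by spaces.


3 7 11 16 20

n=0: ⌊222/507⌋−⌊103/507⌋ = 0−0 = 0
n=1: ⌊341/507⌋−⌊222/507⌋ = 0−0 = 0
n=2: ⌊460/507⌋−⌊341/507⌋ = 0−0 = 0
n=3: ⌊579/507⌋−⌊460/507⌋ = 1−0 = 1  ← one
n=4: ⌊698/507⌋−⌊579/507⌋ = 1−1 = 0
n=5: ⌊817/507⌋−⌊698/507⌋ = 1−1 = 0
n=6: ⌊936/507⌋−⌊817/507⌋ = 1−1 = 0
n=7: ⌊1055/507⌋−⌊936/507⌋ = 2−1 = 1  ← one
n=8: ⌊1174/507⌋−⌊1055/507⌋ = 2−2 = 0
n=9: ⌊1293/507⌋−⌊1174/507⌋ = 2−2 = 0
n=10: ⌊1412/507⌋−⌊1293/507⌋ = 2−2 = 0
n=11: ⌊1531/507⌋−⌊1412/507⌋ = 3−2 = 1  ← one
n=12: ⌊1650/507⌋−⌊1531/507⌋ = 3−3 = 0
n=13: ⌊1769/507⌋−⌊1650/507⌋ = 3−3 = 0
n=14: ⌊1888/507⌋−⌊1769/507⌋ = 3−3 = 0
n=15: ⌊2007/507⌋−⌊1888/507⌋ = 3−3 = 0
n=16: ⌊2126/507⌋−⌊2007/507⌋ = 4−3 = 1  ← one
n=17: ⌊2245/507⌋−⌊2126/507⌋ = 4−4 = 0
n=18: ⌊2364/507⌋−⌊2245/507⌋ = 4−4 = 0
n=19: ⌊2483/507⌋−⌊2364/507⌋ = 4−4 = 0
n=20: ⌊2602/507⌋−⌊2483/507⌋ = 5−4 = 1  ← one
positions of the first 5 ones: 3 7 11 16 20


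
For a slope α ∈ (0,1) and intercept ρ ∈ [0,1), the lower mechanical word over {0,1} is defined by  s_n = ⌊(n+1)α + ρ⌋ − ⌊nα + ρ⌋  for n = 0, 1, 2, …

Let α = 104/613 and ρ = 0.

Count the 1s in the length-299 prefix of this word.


#1s = Σ_{n=0}^{298} s_n = Σ_{n=0}^{298} (⌊(n+1)α+ρ⌋ − ⌊nα+ρ⌋)
the sum telescopes: every ⌊nα+ρ⌋ with 0 < n < 299 appears once with + and once with −, leaving ⌊299α+ρ⌋ − ⌊0·α+ρ⌋
299α + ρ = (299·104) / 613 = 31096/613
ρ = 0/613
⌊31096/613⌋ = 50,  ⌊0/613⌋ = 0
#1s = 50 − 0 = 50

50


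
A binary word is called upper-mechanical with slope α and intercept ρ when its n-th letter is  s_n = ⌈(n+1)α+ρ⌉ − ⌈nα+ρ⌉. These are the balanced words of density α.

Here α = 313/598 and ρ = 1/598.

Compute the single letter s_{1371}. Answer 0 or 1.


(n+1)α + ρ = (1372·313 + 1) / 598 = 429437/598
nα + ρ     = (1371·313 + 1) / 598 = 429124/598
⌈429437/598⌉ = 719,  ⌈429124/598⌉ = 718
s_{1371} = 719 − 718 = 1

1


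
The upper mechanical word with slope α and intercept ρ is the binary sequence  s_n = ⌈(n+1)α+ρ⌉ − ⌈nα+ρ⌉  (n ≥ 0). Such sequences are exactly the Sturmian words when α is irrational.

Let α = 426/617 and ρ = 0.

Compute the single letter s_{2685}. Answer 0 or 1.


1

(n+1)α + ρ = (2686·426) / 617 = 1144236/617
nα + ρ     = (2685·426) / 617 = 1143810/617
⌈1144236/617⌉ = 1855,  ⌈1143810/617⌉ = 1854
s_{2685} = 1855 − 1854 = 1


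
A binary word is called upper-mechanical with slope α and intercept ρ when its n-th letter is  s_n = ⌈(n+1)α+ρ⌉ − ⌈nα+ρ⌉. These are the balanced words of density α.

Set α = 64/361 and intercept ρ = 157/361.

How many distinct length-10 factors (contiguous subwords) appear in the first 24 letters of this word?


10

t_n = ⌈(n·64+157)/361⌉ for n = 0 … 24:
  n=0…9: ⌈157/361⌉=1 ⌈221/361⌉=1 ⌈285/361⌉=1 ⌈349/361⌉=1 ⌈413/361⌉=2 ⌈477/361⌉=2 ⌈541/361⌉=2 ⌈605/361⌉=2 ⌈669/361⌉=2 ⌈733/361⌉=3
  n=10…19: ⌈797/361⌉=3 ⌈861/361⌉=3 ⌈925/361⌉=3 ⌈989/361⌉=3 ⌈1053/361⌉=3 ⌈1117/361⌉=4 ⌈1181/361⌉=4 ⌈1245/361⌉=4 ⌈1309/361⌉=4 ⌈1373/361⌉=4
  n=20…24: ⌈1437/361⌉=4 ⌈1501/361⌉=5 ⌈1565/361⌉=5 ⌈1629/361⌉=5 ⌈1693/361⌉=5
s_n = t_(n+1) − t_n for n = 0 … 23 gives
prefix = 000100001000001000001000
slide a length-10 window over [0..9] … [14..23] (15 windows); first occurrence of each distinct factor:
  [  0..  9] 0001000010
  [  1.. 10] 0010000100
  [  2.. 11] 0100001000
  [  3.. 12] 1000010000
  [  4.. 13] 0000100000
  [  5.. 14] 0001000001
  [  6.. 15] 0010000010
  [  7.. 16] 0100000100
  [  8.. 17] 1000001000
  [  9.. 18] 0000010000
  (the other 5 windows repeat one of these)
distinct factors: {0000010000, 0000100000, 0001000001, 0001000010, 0010000010, 0010000100, 0100000100, 0100001000, 1000001000, 1000010000}
count = 10  (Sturmian bound for length 10 is 11)


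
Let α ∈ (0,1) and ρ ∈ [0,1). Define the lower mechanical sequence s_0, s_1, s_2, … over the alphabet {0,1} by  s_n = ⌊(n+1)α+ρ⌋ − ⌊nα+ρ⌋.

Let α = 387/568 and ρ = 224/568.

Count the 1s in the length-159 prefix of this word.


108

#1s = Σ_{n=0}^{158} s_n = Σ_{n=0}^{158} (⌊(n+1)α+ρ⌋ − ⌊nα+ρ⌋)
the sum telescopes: every ⌊nα+ρ⌋ with 0 < n < 159 appears once with + and once with −, leaving ⌊159α+ρ⌋ − ⌊0·α+ρ⌋
159α + ρ = (159·387 + 224) / 568 = 61757/568
ρ = 224/568
⌊61757/568⌋ = 108,  ⌊224/568⌋ = 0
#1s = 108 − 0 = 108


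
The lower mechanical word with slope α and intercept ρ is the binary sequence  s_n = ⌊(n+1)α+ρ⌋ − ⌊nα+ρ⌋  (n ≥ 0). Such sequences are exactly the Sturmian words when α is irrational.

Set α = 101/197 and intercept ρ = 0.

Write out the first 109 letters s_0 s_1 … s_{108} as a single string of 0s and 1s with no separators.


n=0: ⌊(1·101)/197⌋ − ⌊(0·101)/197⌋ = ⌊101/197⌋ − ⌊0/197⌋ = 0 − 0 = 0
n=1: ⌊(2·101)/197⌋ − ⌊(1·101)/197⌋ = ⌊202/197⌋ − ⌊101/197⌋ = 1 − 0 = 1
n=2: ⌊(3·101)/197⌋ − ⌊(2·101)/197⌋ = ⌊303/197⌋ − ⌊202/197⌋ = 1 − 1 = 0
n=3: ⌊(4·101)/197⌋ − ⌊(3·101)/197⌋ = ⌊404/197⌋ − ⌊303/197⌋ = 2 − 1 = 1
n=4: ⌊(5·101)/197⌋ − ⌊(4·101)/197⌋ = ⌊505/197⌋ − ⌊404/197⌋ = 2 − 2 = 0
n=5: ⌊(6·101)/197⌋ − ⌊(5·101)/197⌋ = ⌊606/197⌋ − ⌊505/197⌋ = 3 − 2 = 1
n=6: ⌊(7·101)/197⌋ − ⌊(6·101)/197⌋ = ⌊707/197⌋ − ⌊606/197⌋ = 3 − 3 = 0
n=7: ⌊(8·101)/197⌋ − ⌊(7·101)/197⌋ = ⌊808/197⌋ − ⌊707/197⌋ = 4 − 3 = 1
n=8: ⌊(9·101)/197⌋ − ⌊(8·101)/197⌋ = ⌊909/197⌋ − ⌊808/197⌋ = 4 − 4 = 0
n=9: ⌊(10·101)/197⌋ − ⌊(9·101)/197⌋ = ⌊1010/197⌋ − ⌊909/197⌋ = 5 − 4 = 1
n=10: ⌊(11·101)/197⌋ − ⌊(10·101)/197⌋ = ⌊1111/197⌋ − ⌊1010/197⌋ = 5 − 5 = 0
n=11: ⌊(12·101)/197⌋ − ⌊(11·101)/197⌋ = ⌊1212/197⌋ − ⌊1111/197⌋ = 6 − 5 = 1
n=12: ⌊(13·101)/197⌋ − ⌊(12·101)/197⌋ = ⌊1313/197⌋ − ⌊1212/197⌋ = 6 − 6 = 0
n=13: ⌊(14·101)/197⌋ − ⌊(13·101)/197⌋ = ⌊1414/197⌋ − ⌊1313/197⌋ = 7 − 6 = 1
n=14: ⌊(15·101)/197⌋ − ⌊(14·101)/197⌋ = ⌊1515/197⌋ − ⌊1414/197⌋ = 7 − 7 = 0
n=15: ⌊(16·101)/197⌋ − ⌊(15·101)/197⌋ = ⌊1616/197⌋ − ⌊1515/197⌋ = 8 − 7 = 1
n=16: ⌊(17·101)/197⌋ − ⌊(16·101)/197⌋ = ⌊1717/197⌋ − ⌊1616/197⌋ = 8 − 8 = 0
n=17: ⌊(18·101)/197⌋ − ⌊(17·101)/197⌋ = ⌊1818/197⌋ − ⌊1717/197⌋ = 9 − 8 = 1
n=18: ⌊(19·101)/197⌋ − ⌊(18·101)/197⌋ = ⌊1919/197⌋ − ⌊1818/197⌋ = 9 − 9 = 0
n=19: ⌊(20·101)/197⌋ − ⌊(19·101)/197⌋ = ⌊2020/197⌋ − ⌊1919/197⌋ = 10 − 9 = 1
n=20: ⌊(21·101)/197⌋ − ⌊(20·101)/197⌋ = ⌊2121/197⌋ − ⌊2020/197⌋ = 10 − 10 = 0
n=21: ⌊(22·101)/197⌋ − ⌊(21·101)/197⌋ = ⌊2222/197⌋ − ⌊2121/197⌋ = 11 − 10 = 1
n=22: ⌊(23·101)/197⌋ − ⌊(22·101)/197⌋ = ⌊2323/197⌋ − ⌊2222/197⌋ = 11 − 11 = 0
n=23: ⌊(24·101)/197⌋ − ⌊(23·101)/197⌋ = ⌊2424/197⌋ − ⌊2323/197⌋ = 12 − 11 = 1
n=24: ⌊(25·101)/197⌋ − ⌊(24·101)/197⌋ = ⌊2525/197⌋ − ⌊2424/197⌋ = 12 − 12 = 0
n=25: ⌊(26·101)/197⌋ − ⌊(25·101)/197⌋ = ⌊2626/197⌋ − ⌊2525/197⌋ = 13 − 12 = 1
n=26: ⌊(27·101)/197⌋ − ⌊(26·101)/197⌋ = ⌊2727/197⌋ − ⌊2626/197⌋ = 13 − 13 = 0
n=27: ⌊(28·101)/197⌋ − ⌊(27·101)/197⌋ = ⌊2828/197⌋ − ⌊2727/197⌋ = 14 − 13 = 1
n=28: ⌊(29·101)/197⌋ − ⌊(28·101)/197⌋ = ⌊2929/197⌋ − ⌊2828/197⌋ = 14 − 14 = 0
n=29: ⌊(30·101)/197⌋ − ⌊(29·101)/197⌋ = ⌊3030/197⌋ − ⌊2929/197⌋ = 15 − 14 = 1
n=30: ⌊(31·101)/197⌋ − ⌊(30·101)/197⌋ = ⌊3131/197⌋ − ⌊3030/197⌋ = 15 − 15 = 0
n=31: ⌊(32·101)/197⌋ − ⌊(31·101)/197⌋ = ⌊3232/197⌋ − ⌊3131/197⌋ = 16 − 15 = 1
n=32: ⌊(33·101)/197⌋ − ⌊(32·101)/197⌋ = ⌊3333/197⌋ − ⌊3232/197⌋ = 16 − 16 = 0
n=33: ⌊(34·101)/197⌋ − ⌊(33·101)/197⌋ = ⌊3434/197⌋ − ⌊3333/197⌋ = 17 − 16 = 1
n=34: ⌊(35·101)/197⌋ − ⌊(34·101)/197⌋ = ⌊3535/197⌋ − ⌊3434/197⌋ = 17 − 17 = 0
n=35: ⌊(36·101)/197⌋ − ⌊(35·101)/197⌋ = ⌊3636/197⌋ − ⌊3535/197⌋ = 18 − 17 = 1
n=36: ⌊(37·101)/197⌋ − ⌊(36·101)/197⌋ = ⌊3737/197⌋ − ⌊3636/197⌋ = 18 − 18 = 0
n=37: ⌊(38·101)/197⌋ − ⌊(37·101)/197⌋ = ⌊3838/197⌋ − ⌊3737/197⌋ = 19 − 18 = 1
n=38: ⌊(39·101)/197⌋ − ⌊(38·101)/197⌋ = ⌊3939/197⌋ − ⌊3838/197⌋ = 19 − 19 = 0
n=39: ⌊(40·101)/197⌋ − ⌊(39·101)/197⌋ = ⌊4040/197⌋ − ⌊3939/197⌋ = 20 − 19 = 1
n=40: ⌊(41·101)/197⌋ − ⌊(40·101)/197⌋ = ⌊4141/197⌋ − ⌊4040/197⌋ = 21 − 20 = 1
n=41: ⌊(42·101)/197⌋ − ⌊(41·101)/197⌋ = ⌊4242/197⌋ − ⌊4141/197⌋ = 21 − 21 = 0
n=42: ⌊(43·101)/197⌋ − ⌊(42·101)/197⌋ = ⌊4343/197⌋ − ⌊4242/197⌋ = 22 − 21 = 1
n=43: ⌊(44·101)/197⌋ − ⌊(43·101)/197⌋ = ⌊4444/197⌋ − ⌊4343/197⌋ = 22 − 22 = 0
n=44: ⌊(45·101)/197⌋ − ⌊(44·101)/197⌋ = ⌊4545/197⌋ − ⌊4444/197⌋ = 23 − 22 = 1
n=45: ⌊(46·101)/197⌋ − ⌊(45·101)/197⌋ = ⌊4646/197⌋ − ⌊4545/197⌋ = 23 − 23 = 0
n=46: ⌊(47·101)/197⌋ − ⌊(46·101)/197⌋ = ⌊4747/197⌋ − ⌊4646/197⌋ = 24 − 23 = 1
n=47: ⌊(48·101)/197⌋ − ⌊(47·101)/197⌋ = ⌊4848/197⌋ − ⌊4747/197⌋ = 24 − 24 = 0
n=48: ⌊(49·101)/197⌋ − ⌊(48·101)/197⌋ = ⌊4949/197⌋ − ⌊4848/197⌋ = 25 − 24 = 1
n=49: ⌊(50·101)/197⌋ − ⌊(49·101)/197⌋ = ⌊5050/197⌋ − ⌊4949/197⌋ = 25 − 25 = 0
n=50: ⌊(51·101)/197⌋ − ⌊(50·101)/197⌋ = ⌊5151/197⌋ − ⌊5050/197⌋ = 26 − 25 = 1
n=51: ⌊(52·101)/197⌋ − ⌊(51·101)/197⌋ = ⌊5252/197⌋ − ⌊5151/197⌋ = 26 − 26 = 0
n=52: ⌊(53·101)/197⌋ − ⌊(52·101)/197⌋ = ⌊5353/197⌋ − ⌊5252/197⌋ = 27 − 26 = 1
n=53: ⌊(54·101)/197⌋ − ⌊(53·101)/197⌋ = ⌊5454/197⌋ − ⌊5353/197⌋ = 27 − 27 = 0
n=54: ⌊(55·101)/197⌋ − ⌊(54·101)/197⌋ = ⌊5555/197⌋ − ⌊5454/197⌋ = 28 − 27 = 1
n=55: ⌊(56·101)/197⌋ − ⌊(55·101)/197⌋ = ⌊5656/197⌋ − ⌊5555/197⌋ = 28 − 28 = 0
n=56: ⌊(57·101)/197⌋ − ⌊(56·101)/197⌋ = ⌊5757/197⌋ − ⌊5656/197⌋ = 29 − 28 = 1
n=57: ⌊(58·101)/197⌋ − ⌊(57·101)/197⌋ = ⌊5858/197⌋ − ⌊5757/197⌋ = 29 − 29 = 0
n=58: ⌊(59·101)/197⌋ − ⌊(58·101)/197⌋ = ⌊5959/197⌋ − ⌊5858/197⌋ = 30 − 29 = 1
n=59: ⌊(60·101)/197⌋ − ⌊(59·101)/197⌋ = ⌊6060/197⌋ − ⌊5959/197⌋ = 30 − 30 = 0
n=60: ⌊(61·101)/197⌋ − ⌊(60·101)/197⌋ = ⌊6161/197⌋ − ⌊6060/197⌋ = 31 − 30 = 1
n=61: ⌊(62·101)/197⌋ − ⌊(61·101)/197⌋ = ⌊6262/197⌋ − ⌊6161/197⌋ = 31 − 31 = 0
n=62: ⌊(63·101)/197⌋ − ⌊(62·101)/197⌋ = ⌊6363/197⌋ − ⌊6262/197⌋ = 32 − 31 = 1
n=63: ⌊(64·101)/197⌋ − ⌊(63·101)/197⌋ = ⌊6464/197⌋ − ⌊6363/197⌋ = 32 − 32 = 0
n=64: ⌊(65·101)/197⌋ − ⌊(64·101)/197⌋ = ⌊6565/197⌋ − ⌊6464/197⌋ = 33 − 32 = 1
n=65: ⌊(66·101)/197⌋ − ⌊(65·101)/197⌋ = ⌊6666/197⌋ − ⌊6565/197⌋ = 33 − 33 = 0
n=66: ⌊(67·101)/197⌋ − ⌊(66·101)/197⌋ = ⌊6767/197⌋ − ⌊6666/197⌋ = 34 − 33 = 1
n=67: ⌊(68·101)/197⌋ − ⌊(67·101)/197⌋ = ⌊6868/197⌋ − ⌊6767/197⌋ = 34 − 34 = 0
n=68: ⌊(69·101)/197⌋ − ⌊(68·101)/197⌋ = ⌊6969/197⌋ − ⌊6868/197⌋ = 35 − 34 = 1
n=69: ⌊(70·101)/197⌋ − ⌊(69·101)/197⌋ = ⌊7070/197⌋ − ⌊6969/197⌋ = 35 − 35 = 0
n=70: ⌊(71·101)/197⌋ − ⌊(70·101)/197⌋ = ⌊7171/197⌋ − ⌊7070/197⌋ = 36 − 35 = 1
n=71: ⌊(72·101)/197⌋ − ⌊(71·101)/197⌋ = ⌊7272/197⌋ − ⌊7171/197⌋ = 36 − 36 = 0
n=72: ⌊(73·101)/197⌋ − ⌊(72·101)/197⌋ = ⌊7373/197⌋ − ⌊7272/197⌋ = 37 − 36 = 1
n=73: ⌊(74·101)/197⌋ − ⌊(73·101)/197⌋ = ⌊7474/197⌋ − ⌊7373/197⌋ = 37 − 37 = 0
n=74: ⌊(75·101)/197⌋ − ⌊(74·101)/197⌋ = ⌊7575/197⌋ − ⌊7474/197⌋ = 38 − 37 = 1
n=75: ⌊(76·101)/197⌋ − ⌊(75·101)/197⌋ = ⌊7676/197⌋ − ⌊7575/197⌋ = 38 − 38 = 0
n=76: ⌊(77·101)/197⌋ − ⌊(76·101)/197⌋ = ⌊7777/197⌋ − ⌊7676/197⌋ = 39 − 38 = 1
n=77: ⌊(78·101)/197⌋ − ⌊(77·101)/197⌋ = ⌊7878/197⌋ − ⌊7777/197⌋ = 39 − 39 = 0
n=78: ⌊(79·101)/197⌋ − ⌊(78·101)/197⌋ = ⌊7979/197⌋ − ⌊7878/197⌋ = 40 − 39 = 1
n=79: ⌊(80·101)/197⌋ − ⌊(79·101)/197⌋ = ⌊8080/197⌋ − ⌊7979/197⌋ = 41 − 40 = 1
n=80: ⌊(81·101)/197⌋ − ⌊(80·101)/197⌋ = ⌊8181/197⌋ − ⌊8080/197⌋ = 41 − 41 = 0
n=81: ⌊(82·101)/197⌋ − ⌊(81·101)/197⌋ = ⌊8282/197⌋ − ⌊8181/197⌋ = 42 − 41 = 1
n=82: ⌊(83·101)/197⌋ − ⌊(82·101)/197⌋ = ⌊8383/197⌋ − ⌊8282/197⌋ = 42 − 42 = 0
n=83: ⌊(84·101)/197⌋ − ⌊(83·101)/197⌋ = ⌊8484/197⌋ − ⌊8383/197⌋ = 43 − 42 = 1
n=84: ⌊(85·101)/197⌋ − ⌊(84·101)/197⌋ = ⌊8585/197⌋ − ⌊8484/197⌋ = 43 − 43 = 0
n=85: ⌊(86·101)/197⌋ − ⌊(85·101)/197⌋ = ⌊8686/197⌋ − ⌊8585/197⌋ = 44 − 43 = 1
n=86: ⌊(87·101)/197⌋ − ⌊(86·101)/197⌋ = ⌊8787/197⌋ − ⌊8686/197⌋ = 44 − 44 = 0
n=87: ⌊(88·101)/197⌋ − ⌊(87·101)/197⌋ = ⌊8888/197⌋ − ⌊8787/197⌋ = 45 − 44 = 1
n=88: ⌊(89·101)/197⌋ − ⌊(88·101)/197⌋ = ⌊8989/197⌋ − ⌊8888/197⌋ = 45 − 45 = 0
n=89: ⌊(90·101)/197⌋ − ⌊(89·101)/197⌋ = ⌊9090/197⌋ − ⌊8989/197⌋ = 46 − 45 = 1
n=90: ⌊(91·101)/197⌋ − ⌊(90·101)/197⌋ = ⌊9191/197⌋ − ⌊9090/197⌋ = 46 − 46 = 0
n=91: ⌊(92·101)/197⌋ − ⌊(91·101)/197⌋ = ⌊9292/197⌋ − ⌊9191/197⌋ = 47 − 46 = 1
n=92: ⌊(93·101)/197⌋ − ⌊(92·101)/197⌋ = ⌊9393/197⌋ − ⌊9292/197⌋ = 47 − 47 = 0
n=93: ⌊(94·101)/197⌋ − ⌊(93·101)/197⌋ = ⌊9494/197⌋ − ⌊9393/197⌋ = 48 − 47 = 1
n=94: ⌊(95·101)/197⌋ − ⌊(94·101)/197⌋ = ⌊9595/197⌋ − ⌊9494/197⌋ = 48 − 48 = 0
n=95: ⌊(96·101)/197⌋ − ⌊(95·101)/197⌋ = ⌊9696/197⌋ − ⌊9595/197⌋ = 49 − 48 = 1
n=96: ⌊(97·101)/197⌋ − ⌊(96·101)/197⌋ = ⌊9797/197⌋ − ⌊9696/197⌋ = 49 − 49 = 0
n=97: ⌊(98·101)/197⌋ − ⌊(97·101)/197⌋ = ⌊9898/197⌋ − ⌊9797/197⌋ = 50 − 49 = 1
n=98: ⌊(99·101)/197⌋ − ⌊(98·101)/197⌋ = ⌊9999/197⌋ − ⌊9898/197⌋ = 50 − 50 = 0
n=99: ⌊(100·101)/197⌋ − ⌊(99·101)/197⌋ = ⌊10100/197⌋ − ⌊9999/197⌋ = 51 − 50 = 1
n=100: ⌊(101·101)/197⌋ − ⌊(100·101)/197⌋ = ⌊10201/197⌋ − ⌊10100/197⌋ = 51 − 51 = 0
n=101: ⌊(102·101)/197⌋ − ⌊(101·101)/197⌋ = ⌊10302/197⌋ − ⌊10201/197⌋ = 52 − 51 = 1
n=102: ⌊(103·101)/197⌋ − ⌊(102·101)/197⌋ = ⌊10403/197⌋ − ⌊10302/197⌋ = 52 − 52 = 0
n=103: ⌊(104·101)/197⌋ − ⌊(103·101)/197⌋ = ⌊10504/197⌋ − ⌊10403/197⌋ = 53 − 52 = 1
n=104: ⌊(105·101)/197⌋ − ⌊(104·101)/197⌋ = ⌊10605/197⌋ − ⌊10504/197⌋ = 53 − 53 = 0
n=105: ⌊(106·101)/197⌋ − ⌊(105·101)/197⌋ = ⌊10706/197⌋ − ⌊10605/197⌋ = 54 − 53 = 1
n=106: ⌊(107·101)/197⌋ − ⌊(106·101)/197⌋ = ⌊10807/197⌋ − ⌊10706/197⌋ = 54 − 54 = 0
n=107: ⌊(108·101)/197⌋ − ⌊(107·101)/197⌋ = ⌊10908/197⌋ − ⌊10807/197⌋ = 55 − 54 = 1
n=108: ⌊(109·101)/197⌋ − ⌊(108·101)/197⌋ = ⌊11009/197⌋ − ⌊10908/197⌋ = 55 − 55 = 0

0101010101010101010101010101010101010101101010101010101010101010101010101010101101010101010101010101010101010


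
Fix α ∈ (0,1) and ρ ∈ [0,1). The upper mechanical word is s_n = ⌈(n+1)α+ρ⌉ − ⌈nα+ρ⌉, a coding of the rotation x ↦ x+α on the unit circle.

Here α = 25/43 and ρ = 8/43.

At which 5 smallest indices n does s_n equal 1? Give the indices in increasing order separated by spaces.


n=0: ⌈33/43⌉−⌈8/43⌉ = 1−1 = 0
n=1: ⌈58/43⌉−⌈33/43⌉ = 2−1 = 1  ← one
n=2: ⌈83/43⌉−⌈58/43⌉ = 2−2 = 0
n=3: ⌈108/43⌉−⌈83/43⌉ = 3−2 = 1  ← one
n=4: ⌈133/43⌉−⌈108/43⌉ = 4−3 = 1  ← one
n=5: ⌈158/43⌉−⌈133/43⌉ = 4−4 = 0
n=6: ⌈183/43⌉−⌈158/43⌉ = 5−4 = 1  ← one
n=7: ⌈208/43⌉−⌈183/43⌉ = 5−5 = 0
n=8: ⌈233/43⌉−⌈208/43⌉ = 6−5 = 1  ← one
positions of the first 5 ones: 1 3 4 6 8

1 3 4 6 8


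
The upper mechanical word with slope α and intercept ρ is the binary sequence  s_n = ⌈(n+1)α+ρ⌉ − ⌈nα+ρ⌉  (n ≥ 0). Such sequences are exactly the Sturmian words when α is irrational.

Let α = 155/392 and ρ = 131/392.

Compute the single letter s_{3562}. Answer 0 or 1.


1

(n+1)α + ρ = (3563·155 + 131) / 392 = 552396/392
nα + ρ     = (3562·155 + 131) / 392 = 552241/392
⌈552396/392⌉ = 1410,  ⌈552241/392⌉ = 1409
s_{3562} = 1410 − 1409 = 1


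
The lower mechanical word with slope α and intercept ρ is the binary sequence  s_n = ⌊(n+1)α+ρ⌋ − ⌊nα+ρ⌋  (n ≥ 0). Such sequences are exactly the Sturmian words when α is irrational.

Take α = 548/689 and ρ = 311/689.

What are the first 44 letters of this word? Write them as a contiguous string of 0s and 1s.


n=0: ⌊(1·548+311)/689⌋ − ⌊(0·548+311)/689⌋ = ⌊859/689⌋ − ⌊311/689⌋ = 1 − 0 = 1
n=1: ⌊(2·548+311)/689⌋ − ⌊(1·548+311)/689⌋ = ⌊1407/689⌋ − ⌊859/689⌋ = 2 − 1 = 1
n=2: ⌊(3·548+311)/689⌋ − ⌊(2·548+311)/689⌋ = ⌊1955/689⌋ − ⌊1407/689⌋ = 2 − 2 = 0
n=3: ⌊(4·548+311)/689⌋ − ⌊(3·548+311)/689⌋ = ⌊2503/689⌋ − ⌊1955/689⌋ = 3 − 2 = 1
n=4: ⌊(5·548+311)/689⌋ − ⌊(4·548+311)/689⌋ = ⌊3051/689⌋ − ⌊2503/689⌋ = 4 − 3 = 1
n=5: ⌊(6·548+311)/689⌋ − ⌊(5·548+311)/689⌋ = ⌊3599/689⌋ − ⌊3051/689⌋ = 5 − 4 = 1
n=6: ⌊(7·548+311)/689⌋ − ⌊(6·548+311)/689⌋ = ⌊4147/689⌋ − ⌊3599/689⌋ = 6 − 5 = 1
n=7: ⌊(8·548+311)/689⌋ − ⌊(7·548+311)/689⌋ = ⌊4695/689⌋ − ⌊4147/689⌋ = 6 − 6 = 0
n=8: ⌊(9·548+311)/689⌋ − ⌊(8·548+311)/689⌋ = ⌊5243/689⌋ − ⌊4695/689⌋ = 7 − 6 = 1
n=9: ⌊(10·548+311)/689⌋ − ⌊(9·548+311)/689⌋ = ⌊5791/689⌋ − ⌊5243/689⌋ = 8 − 7 = 1
n=10: ⌊(11·548+311)/689⌋ − ⌊(10·548+311)/689⌋ = ⌊6339/689⌋ − ⌊5791/689⌋ = 9 − 8 = 1
n=11: ⌊(12·548+311)/689⌋ − ⌊(11·548+311)/689⌋ = ⌊6887/689⌋ − ⌊6339/689⌋ = 9 − 9 = 0
n=12: ⌊(13·548+311)/689⌋ − ⌊(12·548+311)/689⌋ = ⌊7435/689⌋ − ⌊6887/689⌋ = 10 − 9 = 1
n=13: ⌊(14·548+311)/689⌋ − ⌊(13·548+311)/689⌋ = ⌊7983/689⌋ − ⌊7435/689⌋ = 11 − 10 = 1
n=14: ⌊(15·548+311)/689⌋ − ⌊(14·548+311)/689⌋ = ⌊8531/689⌋ − ⌊7983/689⌋ = 12 − 11 = 1
n=15: ⌊(16·548+311)/689⌋ − ⌊(15·548+311)/689⌋ = ⌊9079/689⌋ − ⌊8531/689⌋ = 13 − 12 = 1
n=16: ⌊(17·548+311)/689⌋ − ⌊(16·548+311)/689⌋ = ⌊9627/689⌋ − ⌊9079/689⌋ = 13 − 13 = 0
n=17: ⌊(18·548+311)/689⌋ − ⌊(17·548+311)/689⌋ = ⌊10175/689⌋ − ⌊9627/689⌋ = 14 − 13 = 1
n=18: ⌊(19·548+311)/689⌋ − ⌊(18·548+311)/689⌋ = ⌊10723/689⌋ − ⌊10175/689⌋ = 15 − 14 = 1
n=19: ⌊(20·548+311)/689⌋ − ⌊(19·548+311)/689⌋ = ⌊11271/689⌋ − ⌊10723/689⌋ = 16 − 15 = 1
n=20: ⌊(21·548+311)/689⌋ − ⌊(20·548+311)/689⌋ = ⌊11819/689⌋ − ⌊11271/689⌋ = 17 − 16 = 1
n=21: ⌊(22·548+311)/689⌋ − ⌊(21·548+311)/689⌋ = ⌊12367/689⌋ − ⌊11819/689⌋ = 17 − 17 = 0
n=22: ⌊(23·548+311)/689⌋ − ⌊(22·548+311)/689⌋ = ⌊12915/689⌋ − ⌊12367/689⌋ = 18 − 17 = 1
n=23: ⌊(24·548+311)/689⌋ − ⌊(23·548+311)/689⌋ = ⌊13463/689⌋ − ⌊12915/689⌋ = 19 − 18 = 1
n=24: ⌊(25·548+311)/689⌋ − ⌊(24·548+311)/689⌋ = ⌊14011/689⌋ − ⌊13463/689⌋ = 20 − 19 = 1
n=25: ⌊(26·548+311)/689⌋ − ⌊(25·548+311)/689⌋ = ⌊14559/689⌋ − ⌊14011/689⌋ = 21 − 20 = 1
n=26: ⌊(27·548+311)/689⌋ − ⌊(26·548+311)/689⌋ = ⌊15107/689⌋ − ⌊14559/689⌋ = 21 − 21 = 0
n=27: ⌊(28·548+311)/689⌋ − ⌊(27·548+311)/689⌋ = ⌊15655/689⌋ − ⌊15107/689⌋ = 22 − 21 = 1
n=28: ⌊(29·548+311)/689⌋ − ⌊(28·548+311)/689⌋ = ⌊16203/689⌋ − ⌊15655/689⌋ = 23 − 22 = 1
n=29: ⌊(30·548+311)/689⌋ − ⌊(29·548+311)/689⌋ = ⌊16751/689⌋ − ⌊16203/689⌋ = 24 − 23 = 1
n=30: ⌊(31·548+311)/689⌋ − ⌊(30·548+311)/689⌋ = ⌊17299/689⌋ − ⌊16751/689⌋ = 25 − 24 = 1
n=31: ⌊(32·548+311)/689⌋ − ⌊(31·548+311)/689⌋ = ⌊17847/689⌋ − ⌊17299/689⌋ = 25 − 25 = 0
n=32: ⌊(33·548+311)/689⌋ − ⌊(32·548+311)/689⌋ = ⌊18395/689⌋ − ⌊17847/689⌋ = 26 − 25 = 1
n=33: ⌊(34·548+311)/689⌋ − ⌊(33·548+311)/689⌋ = ⌊18943/689⌋ − ⌊18395/689⌋ = 27 − 26 = 1
n=34: ⌊(35·548+311)/689⌋ − ⌊(34·548+311)/689⌋ = ⌊19491/689⌋ − ⌊18943/689⌋ = 28 − 27 = 1
n=35: ⌊(36·548+311)/689⌋ − ⌊(35·548+311)/689⌋ = ⌊20039/689⌋ − ⌊19491/689⌋ = 29 − 28 = 1
n=36: ⌊(37·548+311)/689⌋ − ⌊(36·548+311)/689⌋ = ⌊20587/689⌋ − ⌊20039/689⌋ = 29 − 29 = 0
n=37: ⌊(38·548+311)/689⌋ − ⌊(37·548+311)/689⌋ = ⌊21135/689⌋ − ⌊20587/689⌋ = 30 − 29 = 1
n=38: ⌊(39·548+311)/689⌋ − ⌊(38·548+311)/689⌋ = ⌊21683/689⌋ − ⌊21135/689⌋ = 31 − 30 = 1
n=39: ⌊(40·548+311)/689⌋ − ⌊(39·548+311)/689⌋ = ⌊22231/689⌋ − ⌊21683/689⌋ = 32 − 31 = 1
n=40: ⌊(41·548+311)/689⌋ − ⌊(40·548+311)/689⌋ = ⌊22779/689⌋ − ⌊22231/689⌋ = 33 − 32 = 1
n=41: ⌊(42·548+311)/689⌋ − ⌊(41·548+311)/689⌋ = ⌊23327/689⌋ − ⌊22779/689⌋ = 33 − 33 = 0
n=42: ⌊(43·548+311)/689⌋ − ⌊(42·548+311)/689⌋ = ⌊23875/689⌋ − ⌊23327/689⌋ = 34 − 33 = 1
n=43: ⌊(44·548+311)/689⌋ − ⌊(43·548+311)/689⌋ = ⌊24423/689⌋ − ⌊23875/689⌋ = 35 − 34 = 1

11011110111011110111101111011110111101111011


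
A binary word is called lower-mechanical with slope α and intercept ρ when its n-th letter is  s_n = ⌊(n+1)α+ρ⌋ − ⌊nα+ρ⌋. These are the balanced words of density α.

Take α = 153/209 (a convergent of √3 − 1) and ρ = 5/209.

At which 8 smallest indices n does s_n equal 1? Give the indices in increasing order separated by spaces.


n=0: ⌊158/209⌋−⌊5/209⌋ = 0−0 = 0
n=1: ⌊311/209⌋−⌊158/209⌋ = 1−0 = 1  ← one
n=2: ⌊464/209⌋−⌊311/209⌋ = 2−1 = 1  ← one
n=3: ⌊617/209⌋−⌊464/209⌋ = 2−2 = 0
n=4: ⌊770/209⌋−⌊617/209⌋ = 3−2 = 1  ← one
n=5: ⌊923/209⌋−⌊770/209⌋ = 4−3 = 1  ← one
n=6: ⌊1076/209⌋−⌊923/209⌋ = 5−4 = 1  ← one
n=7: ⌊1229/209⌋−⌊1076/209⌋ = 5−5 = 0
n=8: ⌊1382/209⌋−⌊1229/209⌋ = 6−5 = 1  ← one
n=9: ⌊1535/209⌋−⌊1382/209⌋ = 7−6 = 1  ← one
n=10: ⌊1688/209⌋−⌊1535/209⌋ = 8−7 = 1  ← one
positions of the first 8 ones: 1 2 4 5 6 8 9 10

1 2 4 5 6 8 9 10


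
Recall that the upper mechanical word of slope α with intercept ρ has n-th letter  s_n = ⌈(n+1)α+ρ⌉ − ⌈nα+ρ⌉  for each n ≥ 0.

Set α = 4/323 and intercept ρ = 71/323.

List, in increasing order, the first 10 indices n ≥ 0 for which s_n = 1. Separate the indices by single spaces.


n=0: ⌈75/323⌉−⌈71/323⌉ = 1−1 = 0
n=1: ⌈79/323⌉−⌈75/323⌉ = 1−1 = 0
  …
n=63: ⌈327/323⌉−⌈323/323⌉ = 2−1 = 1  ← one
n=64: ⌈331/323⌉−⌈327/323⌉ = 2−2 = 0
n=65: ⌈335/323⌉−⌈331/323⌉ = 2−2 = 0
  …
n=143: ⌈647/323⌉−⌈643/323⌉ = 3−2 = 1  ← one
n=144: ⌈651/323⌉−⌈647/323⌉ = 3−3 = 0
n=145: ⌈655/323⌉−⌈651/323⌉ = 3−3 = 0
  …
n=224: ⌈971/323⌉−⌈967/323⌉ = 4−3 = 1  ← one
n=225: ⌈975/323⌉−⌈971/323⌉ = 4−4 = 0
n=226: ⌈979/323⌉−⌈975/323⌉ = 4−4 = 0
  …
n=305: ⌈1295/323⌉−⌈1291/323⌉ = 5−4 = 1  ← one
n=306: ⌈1299/323⌉−⌈1295/323⌉ = 5−5 = 0
n=307: ⌈1303/323⌉−⌈1299/323⌉ = 5−5 = 0
  …
n=386: ⌈1619/323⌉−⌈1615/323⌉ = 6−5 = 1  ← one
n=387: ⌈1623/323⌉−⌈1619/323⌉ = 6−6 = 0
n=388: ⌈1627/323⌉−⌈1623/323⌉ = 6−6 = 0
  …
n=466: ⌈1939/323⌉−⌈1935/323⌉ = 7−6 = 1  ← one
n=467: ⌈1943/323⌉−⌈1939/323⌉ = 7−7 = 0
n=468: ⌈1947/323⌉−⌈1943/323⌉ = 7−7 = 0
  …
n=547: ⌈2263/323⌉−⌈2259/323⌉ = 8−7 = 1  ← one
n=548: ⌈2267/323⌉−⌈2263/323⌉ = 8−8 = 0
n=549: ⌈2271/323⌉−⌈2267/323⌉ = 8−8 = 0
  …
n=628: ⌈2587/323⌉−⌈2583/323⌉ = 9−8 = 1  ← one
n=629: ⌈2591/323⌉−⌈2587/323⌉ = 9−9 = 0
n=630: ⌈2595/323⌉−⌈2591/323⌉ = 9−9 = 0
  …
n=709: ⌈2911/323⌉−⌈2907/323⌉ = 10−9 = 1  ← one
n=710: ⌈2915/323⌉−⌈2911/323⌉ = 10−10 = 0
n=711: ⌈2919/323⌉−⌈2915/323⌉ = 10−10 = 0
  …
n=789: ⌈3231/323⌉−⌈3227/323⌉ = 11−10 = 1  ← one
positions of the first 10 ones: 63 143 224 305 386 466 547 628 709 789

63 143 224 305 386 466 547 628 709 789


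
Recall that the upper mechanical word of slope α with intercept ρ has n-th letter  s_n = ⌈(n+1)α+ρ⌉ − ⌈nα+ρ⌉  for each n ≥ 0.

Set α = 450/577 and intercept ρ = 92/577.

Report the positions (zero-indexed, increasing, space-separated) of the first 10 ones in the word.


n=0: ⌈542/577⌉−⌈92/577⌉ = 1−1 = 0
n=1: ⌈992/577⌉−⌈542/577⌉ = 2−1 = 1  ← one
n=2: ⌈1442/577⌉−⌈992/577⌉ = 3−2 = 1  ← one
n=3: ⌈1892/577⌉−⌈1442/577⌉ = 4−3 = 1  ← one
n=4: ⌈2342/577⌉−⌈1892/577⌉ = 5−4 = 1  ← one
n=5: ⌈2792/577⌉−⌈2342/577⌉ = 5−5 = 0
n=6: ⌈3242/577⌉−⌈2792/577⌉ = 6−5 = 1  ← one
n=7: ⌈3692/577⌉−⌈3242/577⌉ = 7−6 = 1  ← one
n=8: ⌈4142/577⌉−⌈3692/577⌉ = 8−7 = 1  ← one
n=9: ⌈4592/577⌉−⌈4142/577⌉ = 8−8 = 0
n=10: ⌈5042/577⌉−⌈4592/577⌉ = 9−8 = 1  ← one
n=11: ⌈5492/577⌉−⌈5042/577⌉ = 10−9 = 1  ← one
n=12: ⌈5942/577⌉−⌈5492/577⌉ = 11−10 = 1  ← one
positions of the first 10 ones: 1 2 3 4 6 7 8 10 11 12

1 2 3 4 6 7 8 10 11 12


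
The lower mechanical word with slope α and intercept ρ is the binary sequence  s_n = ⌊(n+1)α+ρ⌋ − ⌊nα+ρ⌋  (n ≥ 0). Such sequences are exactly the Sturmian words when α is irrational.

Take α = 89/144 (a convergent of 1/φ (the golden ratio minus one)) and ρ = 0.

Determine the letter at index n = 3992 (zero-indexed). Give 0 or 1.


0

(n+1)α + ρ = (3993·89) / 144 = 355377/144
nα + ρ     = (3992·89) / 144 = 355288/144
⌊355377/144⌋ = 2467,  ⌊355288/144⌋ = 2467
s_{3992} = 2467 − 2467 = 0


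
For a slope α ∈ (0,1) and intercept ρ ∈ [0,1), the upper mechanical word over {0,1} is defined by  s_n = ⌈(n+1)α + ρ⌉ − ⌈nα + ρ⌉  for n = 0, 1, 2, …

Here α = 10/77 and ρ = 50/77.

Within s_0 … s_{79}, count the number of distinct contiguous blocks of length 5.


t_n = ⌈(n·10+50)/77⌉ for n = 0 … 80:
  n=0…9: ⌈50/77⌉=1 ⌈60/77⌉=1 ⌈70/77⌉=1 ⌈80/77⌉=2 ⌈90/77⌉=2 ⌈100/77⌉=2 ⌈110/77⌉=2 ⌈120/77⌉=2 ⌈130/77⌉=2 ⌈140/77⌉=2
  n=10…19: ⌈150/77⌉=2 ⌈160/77⌉=3 ⌈170/77⌉=3 ⌈180/77⌉=3 ⌈190/77⌉=3 ⌈200/77⌉=3 ⌈210/77⌉=3 ⌈220/77⌉=3 ⌈230/77⌉=3 ⌈240/77⌉=4
  n=20…29: ⌈250/77⌉=4 ⌈260/77⌉=4 ⌈270/77⌉=4 ⌈280/77⌉=4 ⌈290/77⌉=4 ⌈300/77⌉=4 ⌈310/77⌉=5 ⌈320/77⌉=5 ⌈330/77⌉=5 ⌈340/77⌉=5
  n=30…39: ⌈350/77⌉=5 ⌈360/77⌉=5 ⌈370/77⌉=5 ⌈380/77⌉=5 ⌈390/77⌉=6 ⌈400/77⌉=6 ⌈410/77⌉=6 ⌈420/77⌉=6 ⌈430/77⌉=6 ⌈440/77⌉=6
  n=40…49: ⌈450/77⌉=6 ⌈460/77⌉=6 ⌈470/77⌉=7 ⌈480/77⌉=7 ⌈490/77⌉=7 ⌈500/77⌉=7 ⌈510/77⌉=7 ⌈520/77⌉=7 ⌈530/77⌉=7 ⌈540/77⌉=8
  n=50…59: ⌈550/77⌉=8 ⌈560/77⌉=8 ⌈570/77⌉=8 ⌈580/77⌉=8 ⌈590/77⌉=8 ⌈600/77⌉=8 ⌈610/77⌉=8 ⌈620/77⌉=9 ⌈630/77⌉=9 ⌈640/77⌉=9
  n=60…69: ⌈650/77⌉=9 ⌈660/77⌉=9 ⌈670/77⌉=9 ⌈680/77⌉=9 ⌈690/77⌉=9 ⌈700/77⌉=10 ⌈710/77⌉=10 ⌈720/77⌉=10 ⌈730/77⌉=10 ⌈740/77⌉=10
  n=70…79: ⌈750/77⌉=10 ⌈760/77⌉=10 ⌈770/77⌉=10 ⌈780/77⌉=11 ⌈790/77⌉=11 ⌈800/77⌉=11 ⌈810/77⌉=11 ⌈820/77⌉=11 ⌈830/77⌉=11 ⌈840/77⌉=11
  n=80: ⌈850/77⌉=12
s_n = t_(n+1) − t_n for n = 0 … 79 gives
prefix = 00100000001000000010000001000000010000000100000010000000100000001000000010000001
slide a length-5 window over [0..4] … [75..79] (76 windows); first occurrence of each distinct factor:
  [  0..  4] 00100
  [  1..  5] 01000
  [  2..  6] 10000
  [  3..  7] 00000
  [  6.. 10] 00001
  [  7.. 11] 00010
  (the other 70 windows repeat one of these)
distinct factors: {00000, 00001, 00010, 00100, 01000, 10000}
count = 6  (Sturmian bound for length 5 is 6)

6


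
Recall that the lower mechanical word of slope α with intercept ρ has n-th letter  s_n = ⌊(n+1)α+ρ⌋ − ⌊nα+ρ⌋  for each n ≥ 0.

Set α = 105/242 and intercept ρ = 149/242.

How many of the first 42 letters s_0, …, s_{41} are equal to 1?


#1s = Σ_{n=0}^{41} s_n = Σ_{n=0}^{41} (⌊(n+1)α+ρ⌋ − ⌊nα+ρ⌋)
the sum telescopes: every ⌊nα+ρ⌋ with 0 < n < 42 appears once with + and once with −, leaving ⌊42α+ρ⌋ − ⌊0·α+ρ⌋
42α + ρ = (42·105 + 149) / 242 = 4559/242
ρ = 149/242
⌊4559/242⌋ = 18,  ⌊149/242⌋ = 0
#1s = 18 − 0 = 18

18


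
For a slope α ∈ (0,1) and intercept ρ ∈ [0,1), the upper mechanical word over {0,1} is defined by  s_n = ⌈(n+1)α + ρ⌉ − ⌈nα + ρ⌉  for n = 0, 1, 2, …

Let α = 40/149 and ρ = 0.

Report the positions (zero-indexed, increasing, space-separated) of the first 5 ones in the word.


0 3 7 11 14

n=0: ⌈40/149⌉−⌈0/149⌉ = 1−0 = 1  ← one
n=1: ⌈80/149⌉−⌈40/149⌉ = 1−1 = 0
n=2: ⌈120/149⌉−⌈80/149⌉ = 1−1 = 0
n=3: ⌈160/149⌉−⌈120/149⌉ = 2−1 = 1  ← one
n=4: ⌈200/149⌉−⌈160/149⌉ = 2−2 = 0
n=5: ⌈240/149⌉−⌈200/149⌉ = 2−2 = 0
n=6: ⌈280/149⌉−⌈240/149⌉ = 2−2 = 0
n=7: ⌈320/149⌉−⌈280/149⌉ = 3−2 = 1  ← one
n=8: ⌈360/149⌉−⌈320/149⌉ = 3−3 = 0
n=9: ⌈400/149⌉−⌈360/149⌉ = 3−3 = 0
n=10: ⌈440/149⌉−⌈400/149⌉ = 3−3 = 0
n=11: ⌈480/149⌉−⌈440/149⌉ = 4−3 = 1  ← one
n=12: ⌈520/149⌉−⌈480/149⌉ = 4−4 = 0
n=13: ⌈560/149⌉−⌈520/149⌉ = 4−4 = 0
n=14: ⌈600/149⌉−⌈560/149⌉ = 5−4 = 1  ← one
positions of the first 5 ones: 0 3 7 11 14


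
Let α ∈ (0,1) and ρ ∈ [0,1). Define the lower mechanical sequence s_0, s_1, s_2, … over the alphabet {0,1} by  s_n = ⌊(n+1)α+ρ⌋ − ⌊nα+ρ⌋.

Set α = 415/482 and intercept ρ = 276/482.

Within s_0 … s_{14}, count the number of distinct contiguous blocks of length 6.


7

t_n = ⌊(n·415+276)/482⌋ for n = 0 … 15:
  n=0…9: ⌊276/482⌋=0 ⌊691/482⌋=1 ⌊1106/482⌋=2 ⌊1521/482⌋=3 ⌊1936/482⌋=4 ⌊2351/482⌋=4 ⌊2766/482⌋=5 ⌊3181/482⌋=6 ⌊3596/482⌋=7 ⌊4011/482⌋=8
  n=10…15: ⌊4426/482⌋=9 ⌊4841/482⌋=10 ⌊5256/482⌋=10 ⌊5671/482⌋=11 ⌊6086/482⌋=12 ⌊6501/482⌋=13
s_n = t_(n+1) − t_n for n = 0 … 14 gives
prefix = 111101111110111
slide a length-6 window over [0..5] … [9..14] (10 windows); first occurrence of each distinct factor:
  [  0..  5] 111101
  [  1..  6] 111011
  [  2..  7] 110111
  [  3..  8] 101111
  [  4..  9] 011111
  [  5.. 10] 111111
  [  6.. 11] 111110
  (the other 3 windows repeat one of these)
distinct factors: {011111, 101111, 110111, 111011, 111101, 111110, 111111}
count = 7  (Sturmian bound for length 6 is 7)


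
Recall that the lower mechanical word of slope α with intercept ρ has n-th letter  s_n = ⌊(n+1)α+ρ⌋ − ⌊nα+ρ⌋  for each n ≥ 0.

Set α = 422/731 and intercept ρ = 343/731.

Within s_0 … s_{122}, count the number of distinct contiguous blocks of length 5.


6

t_n = ⌊(n·422+343)/731⌋ for n = 0 … 123:
  n=0…9: ⌊343/731⌋=0 ⌊765/731⌋=1 ⌊1187/731⌋=1 ⌊1609/731⌋=2 ⌊2031/731⌋=2 ⌊2453/731⌋=3 ⌊2875/731⌋=3 ⌊3297/731⌋=4 ⌊3719/731⌋=5 ⌊4141/731⌋=5
  n=10…19: ⌊4563/731⌋=6 ⌊4985/731⌋=6 ⌊5407/731⌋=7 ⌊5829/731⌋=7 ⌊6251/731⌋=8 ⌊6673/731⌋=9 ⌊7095/731⌋=9 ⌊7517/731⌋=10 ⌊7939/731⌋=10 ⌊8361/731⌋=11
  n=20…29: ⌊8783/731⌋=12 ⌊9205/731⌋=12 ⌊9627/731⌋=13 ⌊10049/731⌋=13 ⌊10471/731⌋=14 ⌊10893/731⌋=14 ⌊11315/731⌋=15 ⌊11737/731⌋=16 ⌊12159/731⌋=16 ⌊12581/731⌋=17
  n=30…39: ⌊13003/731⌋=17 ⌊13425/731⌋=18 ⌊13847/731⌋=18 ⌊14269/731⌋=19 ⌊14691/731⌋=20 ⌊15113/731⌋=20 ⌊15535/731⌋=21 ⌊15957/731⌋=21 ⌊16379/731⌋=22 ⌊16801/731⌋=22
  n=40…49: ⌊17223/731⌋=23 ⌊17645/731⌋=24 ⌊18067/731⌋=24 ⌊18489/731⌋=25 ⌊18911/731⌋=25 ⌊19333/731⌋=26 ⌊19755/731⌋=27 ⌊20177/731⌋=27 ⌊20599/731⌋=28 ⌊21021/731⌋=28
  n=50…59: ⌊21443/731⌋=29 ⌊21865/731⌋=29 ⌊22287/731⌋=30 ⌊22709/731⌋=31 ⌊23131/731⌋=31 ⌊23553/731⌋=32 ⌊23975/731⌋=32 ⌊24397/731⌋=33 ⌊24819/731⌋=33 ⌊25241/731⌋=34
  n=60…69: ⌊25663/731⌋=35 ⌊26085/731⌋=35 ⌊26507/731⌋=36 ⌊26929/731⌋=36 ⌊27351/731⌋=37 ⌊27773/731⌋=37 ⌊28195/731⌋=38 ⌊28617/731⌋=39 ⌊29039/731⌋=39 ⌊29461/731⌋=40
  n=70…79: ⌊29883/731⌋=40 ⌊30305/731⌋=41 ⌊30727/731⌋=42 ⌊31149/731⌋=42 ⌊31571/731⌋=43 ⌊31993/731⌋=43 ⌊32415/731⌋=44 ⌊32837/731⌋=44 ⌊33259/731⌋=45 ⌊33681/731⌋=46
  n=80…89: ⌊34103/731⌋=46 ⌊34525/731⌋=47 ⌊34947/731⌋=47 ⌊35369/731⌋=48 ⌊35791/731⌋=48 ⌊36213/731⌋=49 ⌊36635/731⌋=50 ⌊37057/731⌋=50 ⌊37479/731⌋=51 ⌊37901/731⌋=51
  n=90…99: ⌊38323/731⌋=52 ⌊38745/731⌋=53 ⌊39167/731⌋=53 ⌊39589/731⌋=54 ⌊40011/731⌋=54 ⌊40433/731⌋=55 ⌊40855/731⌋=55 ⌊41277/731⌋=56 ⌊41699/731⌋=57 ⌊42121/731⌋=57
  n=100…109: ⌊42543/731⌋=58 ⌊42965/731⌋=58 ⌊43387/731⌋=59 ⌊43809/731⌋=59 ⌊44231/731⌋=60 ⌊44653/731⌋=61 ⌊45075/731⌋=61 ⌊45497/731⌋=62 ⌊45919/731⌋=62 ⌊46341/731⌋=63
  n=110…119: ⌊46763/731⌋=63 ⌊47185/731⌋=64 ⌊47607/731⌋=65 ⌊48029/731⌋=65 ⌊48451/731⌋=66 ⌊48873/731⌋=66 ⌊49295/731⌋=67 ⌊49717/731⌋=68 ⌊50139/731⌋=68 ⌊50561/731⌋=69
  n=120…123: ⌊50983/731⌋=69 ⌊51405/731⌋=70 ⌊51827/731⌋=70 ⌊52249/731⌋=71
s_n = t_(n+1) − t_n for n = 0 … 122 gives
prefix = 101010110101011010110101011010101101010110101101010110101011010101101011010101101010110101101010110101011010101101011010101
slide a length-5 window over [0..4] … [118..122] (119 windows); first occurrence of each distinct factor:
  [  0..  4] 10101
  [  1..  5] 01010
  [  3..  7] 01011
  [  4..  8] 10110
  [  5..  9] 01101
  [  6.. 10] 11010
  (the other 113 windows repeat one of these)
distinct factors: {01010, 01011, 01101, 10101, 10110, 11010}
count = 6  (Sturmian bound for length 5 is 6)
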